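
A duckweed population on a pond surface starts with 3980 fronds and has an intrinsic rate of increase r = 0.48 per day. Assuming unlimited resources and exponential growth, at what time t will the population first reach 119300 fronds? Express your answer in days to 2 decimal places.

7.08 days

Set N₀·e^(rt) = 119300: e^(0.48·t) = 119300/3980 = 29.975.
0.48·t = ln(29.975) = 3.4004, so t = 3.4004/0.48 = 7.0841.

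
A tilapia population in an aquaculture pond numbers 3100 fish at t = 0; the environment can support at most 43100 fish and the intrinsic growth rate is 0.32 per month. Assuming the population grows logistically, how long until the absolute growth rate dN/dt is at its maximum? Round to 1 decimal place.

Logistic growth is fastest at N = K/2 = 21550.
A = (K − N₀)/N₀ = 12.903. Set K/(1 + A·e^(−rt)) = K/2 → A·e^(−rt) = 1.
e^(−0.32t) = 1/12.903 = 0.0775, so t = ln(12.903)/0.32 = 2.5575/0.32 = 7.9921.

8.0 months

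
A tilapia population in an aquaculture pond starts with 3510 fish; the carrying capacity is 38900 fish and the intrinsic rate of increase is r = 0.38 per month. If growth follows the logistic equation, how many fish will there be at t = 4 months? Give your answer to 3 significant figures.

12100 fish

A = (K − N₀)/N₀ = (38900 − 3510)/3510 = 10.083.
N(t) = K/(1 + A·e^(−rt)) = 38900/(1 + 10.083×e^(−0.38×4)).
e^(−1.52) = 0.21871; denominator = 1 + 10.083×0.21871 = 3.2052.
N = 38900/3.2052 = 12136.6.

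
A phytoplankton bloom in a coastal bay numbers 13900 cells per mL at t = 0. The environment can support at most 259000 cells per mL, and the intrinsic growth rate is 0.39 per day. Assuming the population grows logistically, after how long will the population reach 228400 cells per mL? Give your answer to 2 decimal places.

12.51 days

A = (K − N₀)/N₀ = (259000 − 13900)/13900 = 17.633.
Solve 259000/(1 + 17.633·e^(−0.39t)) = 228400: 1 + 17.633·e^(−0.39t) = 1.134, so e^(−0.39t) = 0.00759796.
−0.39·t = ln(0.00759796) = -4.8799, so t = 4.8799/0.39 = 12.513.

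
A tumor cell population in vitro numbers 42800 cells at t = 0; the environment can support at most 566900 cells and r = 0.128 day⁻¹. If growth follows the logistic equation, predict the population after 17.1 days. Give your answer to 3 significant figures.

239000 cells

A = (K − N₀)/N₀ = (566900 − 42800)/42800 = 12.245.
N(t) = K/(1 + A·e^(−rt)) = 566900/(1 + 12.245×e^(−0.128×17.1)).
e^(−2.189) = 0.11205; denominator = 1 + 12.245×0.11205 = 2.3721.
N = 566900/2.3721 = 238986.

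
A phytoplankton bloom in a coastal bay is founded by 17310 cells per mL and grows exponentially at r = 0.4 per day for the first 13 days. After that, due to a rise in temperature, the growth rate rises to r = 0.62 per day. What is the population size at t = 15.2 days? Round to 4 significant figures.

12270000 cells per mL

Phase 1: N(13) = 17310·e^(0.4×13) = 17310·e^5.2 = 3.137823×10^6.
Phase 2 runs for 15.2 − 13 = 2.2 days at r = 0.62.
N(15.2) = 3.137823×10^6·e^(0.62×2.2) = 3.137823×10^6·e^1.364 = 1.227456×10^7.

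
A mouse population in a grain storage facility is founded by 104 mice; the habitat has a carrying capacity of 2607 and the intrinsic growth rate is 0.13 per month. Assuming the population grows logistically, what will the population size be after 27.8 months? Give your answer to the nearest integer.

1581 mice

A = (K − N₀)/N₀ = (2607 − 104)/104 = 24.067.
N(t) = K/(1 + A·e^(−rt)) = 2607/(1 + 24.067×e^(−0.13×27.8)).
e^(−3.614) = 0.026944; denominator = 1 + 24.067×0.026944 = 1.6485.
N = 2607/1.6485 = 1581.47.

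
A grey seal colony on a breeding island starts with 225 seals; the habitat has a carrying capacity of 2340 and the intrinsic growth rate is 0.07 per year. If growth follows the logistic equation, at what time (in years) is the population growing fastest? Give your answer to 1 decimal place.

Logistic growth is fastest at N = K/2 = 1170.
A = (K − N₀)/N₀ = 9.4. Set K/(1 + A·e^(−rt)) = K/2 → A·e^(−rt) = 1.
e^(−0.07t) = 1/9.4 = 0.106383, so t = ln(9.4)/0.07 = 2.2407/0.07 = 32.01.

32.0 years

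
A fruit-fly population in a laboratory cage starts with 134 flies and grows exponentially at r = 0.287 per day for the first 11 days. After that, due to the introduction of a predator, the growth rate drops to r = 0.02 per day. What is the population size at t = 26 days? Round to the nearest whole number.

Phase 1: N(11) = 134·e^(0.287×11) = 134·e^3.157 = 3149.
Phase 2 runs for 26 − 11 = 15 days at r = 0.02.
N(26) = 3149·e^(0.02×15) = 3149·e^0.3 = 4250.7.

4251 flies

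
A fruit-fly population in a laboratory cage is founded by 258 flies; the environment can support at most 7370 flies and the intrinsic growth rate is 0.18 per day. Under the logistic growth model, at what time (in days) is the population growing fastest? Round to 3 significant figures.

18.4 days

Logistic growth is fastest at N = K/2 = 3685.
A = (K − N₀)/N₀ = 27.566. Set K/(1 + A·e^(−rt)) = K/2 → A·e^(−rt) = 1.
e^(−0.18t) = 1/27.566 = 0.0362767, so t = ln(27.566)/0.18 = 3.3166/0.18 = 18.425.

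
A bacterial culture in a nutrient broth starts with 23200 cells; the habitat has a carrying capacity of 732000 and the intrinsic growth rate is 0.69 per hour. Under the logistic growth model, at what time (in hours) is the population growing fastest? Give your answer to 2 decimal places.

Logistic growth is fastest at N = K/2 = 366000.
A = (K − N₀)/N₀ = 30.552. Set K/(1 + A·e^(−rt)) = K/2 → A·e^(−rt) = 1.
e^(−0.69t) = 1/30.552 = 0.0327314, so t = ln(30.552)/0.69 = 3.4194/0.69 = 4.9557.

4.96 hours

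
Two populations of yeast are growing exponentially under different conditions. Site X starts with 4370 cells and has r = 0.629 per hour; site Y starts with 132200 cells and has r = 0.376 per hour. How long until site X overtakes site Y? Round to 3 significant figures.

13.5 hours

Set 4370·e^(0.629t) = 132200·e^(0.376t).
e^((0.629 − 0.376)t) = 132200/4370 → e^(0.253·t) = 30.252.
0.253·t = ln(30.252) = 3.4096, so t = 3.4096/0.253 = 13.476.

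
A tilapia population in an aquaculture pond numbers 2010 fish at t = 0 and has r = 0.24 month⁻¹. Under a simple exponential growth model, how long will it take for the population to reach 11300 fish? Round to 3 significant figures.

7.19 months

Set N₀·e^(rt) = 11300: e^(0.24·t) = 11300/2010 = 5.6219.
0.24·t = ln(5.6219) = 1.7267, so t = 1.7267/0.24 = 7.1945.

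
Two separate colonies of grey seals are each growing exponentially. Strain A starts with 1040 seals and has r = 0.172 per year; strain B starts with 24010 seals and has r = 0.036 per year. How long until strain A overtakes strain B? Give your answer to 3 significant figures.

23.1 years

Set 1040·e^(0.172t) = 24010·e^(0.036t).
e^((0.172 − 0.036)t) = 24010/1040 → e^(0.136·t) = 23.087.
0.136·t = ln(23.087) = 3.1392, so t = 3.1392/0.136 = 23.083.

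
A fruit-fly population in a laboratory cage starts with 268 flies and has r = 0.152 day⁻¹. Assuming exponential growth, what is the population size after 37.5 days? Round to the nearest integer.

80096 flies

N(t) = N₀·e^(rt) = 268 × e^(0.152×37.5) = 268 × e^5.7.
e^5.7 ≈ 298.87, so N ≈ 268 × 298.87 = 80096.5.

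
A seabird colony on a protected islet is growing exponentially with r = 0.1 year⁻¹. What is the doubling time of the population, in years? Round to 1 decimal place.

6.9 years

Doubling time t_d = ln(2)/r = 0.6931/0.1 = 6.9315.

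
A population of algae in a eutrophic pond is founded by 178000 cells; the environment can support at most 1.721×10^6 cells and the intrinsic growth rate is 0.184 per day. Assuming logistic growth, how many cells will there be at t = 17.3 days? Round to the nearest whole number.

1266060 cells

A = (K − N₀)/N₀ = (1.721×10^6 − 178000)/178000 = 8.6685.
N(t) = K/(1 + A·e^(−rt)) = 1.721×10^6/(1 + 8.6685×e^(−0.184×17.3)).
e^(−3.183) = 0.041453; denominator = 1 + 8.6685×0.041453 = 1.3593.
N = 1.721×10^6/1.3593 = 1.26606×10^6.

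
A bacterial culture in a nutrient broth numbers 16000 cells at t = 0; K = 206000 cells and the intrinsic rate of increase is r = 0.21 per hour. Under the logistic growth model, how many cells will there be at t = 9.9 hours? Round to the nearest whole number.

82896 cells

A = (K − N₀)/N₀ = (206000 − 16000)/16000 = 11.875.
N(t) = K/(1 + A·e^(−rt)) = 206000/(1 + 11.875×e^(−0.21×9.9)).
e^(−2.079) = 0.12506; denominator = 1 + 11.875×0.12506 = 2.485.
N = 206000/2.485 = 82896.4.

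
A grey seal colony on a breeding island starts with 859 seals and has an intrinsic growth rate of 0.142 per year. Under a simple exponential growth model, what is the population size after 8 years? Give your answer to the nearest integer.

N(t) = N₀·e^(rt) = 859 × e^(0.142×8) = 859 × e^1.136.
e^1.136 ≈ 3.1143, so N ≈ 859 × 3.1143 = 2675.17.

2675 seals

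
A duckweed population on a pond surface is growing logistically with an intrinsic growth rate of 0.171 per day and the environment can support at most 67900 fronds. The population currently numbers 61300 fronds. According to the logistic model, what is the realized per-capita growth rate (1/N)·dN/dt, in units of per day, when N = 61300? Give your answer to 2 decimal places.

0.02 per day

(1/N)·dN/dt = r(1 − N/K) = 0.171 × (1 − 61300/67900).
= 0.171 × 0.097202 = 0.016622.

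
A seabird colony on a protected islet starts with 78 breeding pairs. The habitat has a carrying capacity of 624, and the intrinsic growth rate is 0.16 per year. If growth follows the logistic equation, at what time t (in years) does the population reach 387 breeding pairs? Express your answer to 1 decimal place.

15.2 years

A = (K − N₀)/N₀ = (624 − 78)/78 = 7.
Solve 624/(1 + 7·e^(−0.16t)) = 387: 1 + 7·e^(−0.16t) = 1.6124, so e^(−0.16t) = 0.0874862.
−0.16·t = ln(0.0874862) = -2.4363, so t = 2.4363/0.16 = 15.227.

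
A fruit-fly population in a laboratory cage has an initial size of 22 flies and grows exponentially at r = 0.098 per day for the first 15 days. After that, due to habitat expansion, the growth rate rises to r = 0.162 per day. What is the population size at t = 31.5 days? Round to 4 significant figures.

Phase 1: N(15) = 22·e^(0.098×15) = 22·e^1.47 = 95.6832.
Phase 2 runs for 31.5 − 15 = 16.5 days at r = 0.162.
N(31.5) = 95.6832·e^(0.162×16.5) = 95.6832·e^2.673 = 1385.81.

1386 flies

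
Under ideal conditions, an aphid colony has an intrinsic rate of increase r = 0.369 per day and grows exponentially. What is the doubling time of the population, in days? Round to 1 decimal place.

1.9 days

Doubling time t_d = ln(2)/r = 0.6931/0.369 = 1.8784.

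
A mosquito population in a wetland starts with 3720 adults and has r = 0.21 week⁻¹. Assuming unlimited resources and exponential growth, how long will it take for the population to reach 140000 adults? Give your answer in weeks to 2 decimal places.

17.28 weeks

Set N₀·e^(rt) = 140000: e^(0.21·t) = 140000/3720 = 37.634.
0.21·t = ln(37.634) = 3.6279, so t = 3.6279/0.21 = 17.276.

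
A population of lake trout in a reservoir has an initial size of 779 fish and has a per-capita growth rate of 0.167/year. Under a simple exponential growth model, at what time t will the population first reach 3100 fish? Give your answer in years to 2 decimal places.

Set N₀·e^(rt) = 3100: e^(0.167·t) = 3100/779 = 3.9795.
0.167·t = ln(3.9795) = 1.3811, so t = 1.3811/0.167 = 8.2703.

8.27 years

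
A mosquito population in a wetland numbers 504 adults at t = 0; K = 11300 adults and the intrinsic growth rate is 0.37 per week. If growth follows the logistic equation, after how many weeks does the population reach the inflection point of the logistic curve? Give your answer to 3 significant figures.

8.28 weeks

Logistic growth is fastest at N = K/2 = 5650.
A = (K − N₀)/N₀ = 21.421. Set K/(1 + A·e^(−rt)) = K/2 → A·e^(−rt) = 1.
e^(−0.37t) = 1/21.421 = 0.046684, so t = ln(21.421)/0.37 = 3.0644/0.37 = 8.282.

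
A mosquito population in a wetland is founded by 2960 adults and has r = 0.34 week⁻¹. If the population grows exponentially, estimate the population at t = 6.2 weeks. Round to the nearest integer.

N(t) = N₀·e^(rt) = 2960 × e^(0.34×6.2) = 2960 × e^2.108.
e^2.108 ≈ 8.2318, so N ≈ 2960 × 8.2318 = 24366.

24366 adults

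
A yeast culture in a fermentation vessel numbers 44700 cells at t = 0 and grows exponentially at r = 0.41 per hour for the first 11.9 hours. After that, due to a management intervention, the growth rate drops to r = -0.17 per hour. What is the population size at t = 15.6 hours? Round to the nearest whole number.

Phase 1: N(11.9) = 44700·e^(0.41×11.9) = 44700·e^4.879 = 5.87801×10^6.
Phase 2 runs for 15.6 − 11.9 = 3.7 hours at r = -0.17.
N(15.6) = 5.87801×10^6·e^(-0.17×3.7) = 5.87801×10^6·e^-0.629 = 3.133712×10^6.

3133712 cells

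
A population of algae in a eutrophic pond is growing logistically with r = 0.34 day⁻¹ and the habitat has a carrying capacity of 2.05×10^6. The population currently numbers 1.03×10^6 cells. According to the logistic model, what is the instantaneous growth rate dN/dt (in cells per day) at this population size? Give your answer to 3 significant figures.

dN/dt = rN(1 − N/K) = 0.34 × 1.03×10^6 × (1 − 1.03×10^6/2.05×10^6).
1 − 1.03×10^6/2.05×10^6 = 0.49756; dN/dt = 0.34 × 1.03×10^6 × 0.49756 = 1.74246×10^5.

174000 cells per day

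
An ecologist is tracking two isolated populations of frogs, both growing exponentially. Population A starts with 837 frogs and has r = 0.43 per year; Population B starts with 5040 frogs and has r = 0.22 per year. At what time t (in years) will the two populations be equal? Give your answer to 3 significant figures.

Set 837·e^(0.43t) = 5040·e^(0.22t).
e^((0.43 − 0.22)t) = 5040/837 → e^(0.21·t) = 6.0215.
0.21·t = ln(6.0215) = 1.7953, so t = 1.7953/0.21 = 8.5492.

8.55 years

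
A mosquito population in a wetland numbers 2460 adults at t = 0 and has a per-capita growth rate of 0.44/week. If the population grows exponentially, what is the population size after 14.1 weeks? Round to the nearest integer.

N(t) = N₀·e^(rt) = 2460 × e^(0.44×14.1) = 2460 × e^6.204.
e^6.204 ≈ 494.72, so N ≈ 2460 × 494.72 = 1.217021×10^6.

1217021 adults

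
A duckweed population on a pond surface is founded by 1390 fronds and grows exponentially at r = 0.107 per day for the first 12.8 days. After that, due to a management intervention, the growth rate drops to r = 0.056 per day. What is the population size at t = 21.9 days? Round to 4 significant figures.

9102 fronds

Phase 1: N(12.8) = 1390·e^(0.107×12.8) = 1390·e^1.37 = 5467.95.
Phase 2 runs for 21.9 − 12.8 = 9.1 days at r = 0.056.
N(21.9) = 5467.95·e^(0.056×9.1) = 5467.95·e^0.5096 = 9102.09.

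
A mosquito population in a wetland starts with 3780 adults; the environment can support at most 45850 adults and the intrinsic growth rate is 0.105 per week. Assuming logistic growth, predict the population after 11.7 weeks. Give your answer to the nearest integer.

10768 adults

A = (K − N₀)/N₀ = (45850 − 3780)/3780 = 11.13.
N(t) = K/(1 + A·e^(−rt)) = 45850/(1 + 11.13×e^(−0.105×11.7)).
e^(−1.228) = 0.29273; denominator = 1 + 11.13×0.29273 = 4.258.
N = 45850/4.258 = 10768.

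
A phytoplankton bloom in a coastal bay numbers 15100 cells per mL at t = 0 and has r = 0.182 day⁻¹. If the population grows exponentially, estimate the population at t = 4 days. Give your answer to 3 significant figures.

31300 cells per mL

N(t) = N₀·e^(rt) = 15100 × e^(0.182×4) = 15100 × e^0.728.
e^0.728 ≈ 2.0709, so N ≈ 15100 × 2.0709 = 31271.1.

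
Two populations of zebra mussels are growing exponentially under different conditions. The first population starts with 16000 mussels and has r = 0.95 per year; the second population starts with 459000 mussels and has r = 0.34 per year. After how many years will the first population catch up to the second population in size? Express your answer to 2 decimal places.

5.50 years

Set 16000·e^(0.95t) = 459000·e^(0.34t).
e^((0.95 − 0.34)t) = 459000/16000 → e^(0.61·t) = 28.688.
0.61·t = ln(28.688) = 3.3565, so t = 3.3565/0.61 = 5.5024.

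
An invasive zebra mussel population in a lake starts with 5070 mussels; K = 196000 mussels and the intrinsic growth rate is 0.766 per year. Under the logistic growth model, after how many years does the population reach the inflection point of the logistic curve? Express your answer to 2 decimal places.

4.74 years

Logistic growth is fastest at N = K/2 = 98000.
A = (K − N₀)/N₀ = 37.659. Set K/(1 + A·e^(−rt)) = K/2 → A·e^(−rt) = 1.
e^(−0.766t) = 1/37.659 = 0.0265542, so t = ln(37.659)/0.766 = 3.6286/0.766 = 4.737.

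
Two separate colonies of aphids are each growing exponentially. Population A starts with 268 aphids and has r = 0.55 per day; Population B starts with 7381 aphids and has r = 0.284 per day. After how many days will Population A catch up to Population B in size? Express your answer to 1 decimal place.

Set 268·e^(0.55t) = 7381·e^(0.284t).
e^((0.55 − 0.284)t) = 7381/268 → e^(0.266·t) = 27.541.
0.266·t = ln(27.541) = 3.3157, so t = 3.3157/0.266 = 12.465.

12.5 days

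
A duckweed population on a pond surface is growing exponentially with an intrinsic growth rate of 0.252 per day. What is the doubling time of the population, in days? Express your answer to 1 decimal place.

2.8 days

Doubling time t_d = ln(2)/r = 0.6931/0.252 = 2.7506.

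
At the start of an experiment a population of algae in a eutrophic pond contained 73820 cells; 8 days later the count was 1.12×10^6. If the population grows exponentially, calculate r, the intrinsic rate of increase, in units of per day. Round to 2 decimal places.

0.34 per day

From N(t) = N₀·e^(rt): e^(r·8) = 1.12×10^6/73820 = 15.172.
r·8 = ln(15.172) = 2.7195, so r = 2.7195/8 = 0.33993.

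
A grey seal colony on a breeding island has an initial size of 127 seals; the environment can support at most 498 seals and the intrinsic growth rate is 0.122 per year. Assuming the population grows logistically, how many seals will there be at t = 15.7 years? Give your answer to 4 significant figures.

A = (K − N₀)/N₀ = (498 − 127)/127 = 2.9213.
N(t) = K/(1 + A·e^(−rt)) = 498/(1 + 2.9213×e^(−0.122×15.7)).
e^(−1.915) = 0.14728; denominator = 1 + 2.9213×0.14728 = 1.4303.
N = 498/1.4303 = 348.19.

348.2 seals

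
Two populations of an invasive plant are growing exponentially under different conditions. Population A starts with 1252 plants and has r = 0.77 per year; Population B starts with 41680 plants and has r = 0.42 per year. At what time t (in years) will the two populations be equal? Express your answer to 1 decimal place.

Set 1252·e^(0.77t) = 41680·e^(0.42t).
e^((0.77 − 0.42)t) = 41680/1252 → e^(0.35·t) = 33.291.
0.35·t = ln(33.291) = 3.5053, so t = 3.5053/0.35 = 10.015.

10.0 years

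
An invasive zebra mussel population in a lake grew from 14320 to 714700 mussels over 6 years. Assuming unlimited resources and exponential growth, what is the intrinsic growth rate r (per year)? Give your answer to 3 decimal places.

0.652 per year

From N(t) = N₀·e^(rt): e^(r·6) = 714700/14320 = 49.909.
r·6 = ln(49.909) = 3.9102, so r = 3.9102/6 = 0.6517.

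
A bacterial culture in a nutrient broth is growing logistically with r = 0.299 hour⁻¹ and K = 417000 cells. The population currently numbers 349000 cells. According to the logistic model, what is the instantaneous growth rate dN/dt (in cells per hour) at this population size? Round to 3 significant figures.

dN/dt = rN(1 − N/K) = 0.299 × 349000 × (1 − 349000/417000).
1 − 349000/417000 = 0.16307; dN/dt = 0.299 × 349000 × 0.16307 = 17016.

17000 cells per hour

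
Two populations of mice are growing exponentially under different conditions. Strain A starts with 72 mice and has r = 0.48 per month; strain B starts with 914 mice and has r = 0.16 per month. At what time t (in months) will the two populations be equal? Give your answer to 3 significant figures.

Set 72·e^(0.48t) = 914·e^(0.16t).
e^((0.48 − 0.16)t) = 914/72 → e^(0.32·t) = 12.694.
0.32·t = ln(12.694) = 2.5412, so t = 2.5412/0.32 = 7.9411.

7.94 months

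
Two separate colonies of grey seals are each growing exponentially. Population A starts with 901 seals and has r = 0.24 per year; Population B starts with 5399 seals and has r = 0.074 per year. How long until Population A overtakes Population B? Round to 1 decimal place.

10.8 years

Set 901·e^(0.24t) = 5399·e^(0.074t).
e^((0.24 − 0.074)t) = 5399/901 → e^(0.166·t) = 5.9922.
0.166·t = ln(5.9922) = 1.7905, so t = 1.7905/0.166 = 10.786.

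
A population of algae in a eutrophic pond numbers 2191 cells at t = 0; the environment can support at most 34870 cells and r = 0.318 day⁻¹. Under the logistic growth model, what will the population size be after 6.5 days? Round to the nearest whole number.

A = (K − N₀)/N₀ = (34870 − 2191)/2191 = 14.915.
N(t) = K/(1 + A·e^(−rt)) = 34870/(1 + 14.915×e^(−0.318×6.5)).
e^(−2.067) = 0.12656; denominator = 1 + 14.915×0.12656 = 2.8877.
N = 34870/2.8877 = 12075.2.

12075 cells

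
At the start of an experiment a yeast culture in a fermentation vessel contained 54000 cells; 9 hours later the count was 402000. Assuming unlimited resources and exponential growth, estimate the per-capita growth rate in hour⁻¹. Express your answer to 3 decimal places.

0.223 per hour

From N(t) = N₀·e^(rt): e^(r·9) = 402000/54000 = 7.4444.
r·9 = ln(7.4444) = 2.0075, so r = 2.0075/9 = 0.22305.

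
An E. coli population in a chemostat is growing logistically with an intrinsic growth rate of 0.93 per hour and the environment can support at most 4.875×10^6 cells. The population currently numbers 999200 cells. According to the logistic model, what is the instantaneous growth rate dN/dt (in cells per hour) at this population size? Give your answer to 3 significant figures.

739000 cells per hour

dN/dt = rN(1 − N/K) = 0.93 × 999200 × (1 − 999200/4.875×10^6).
1 − 999200/4.875×10^6 = 0.79504; dN/dt = 0.93 × 999200 × 0.79504 = 7.38792×10^5.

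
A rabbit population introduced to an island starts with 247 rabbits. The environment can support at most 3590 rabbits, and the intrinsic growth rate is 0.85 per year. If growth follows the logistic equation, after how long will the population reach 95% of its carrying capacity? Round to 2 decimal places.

6.53 years

A = (K − N₀)/N₀ = (3590 − 247)/247 = 13.534.
Solve 3590/(1 + 13.534·e^(−0.85t)) = 3410.5: 1 + 13.534·e^(−0.85t) = 1.0526, so e^(−0.85t) = 0.00388872.
−0.85·t = ln(0.00388872) = -5.5497, so t = 5.5497/0.85 = 6.529.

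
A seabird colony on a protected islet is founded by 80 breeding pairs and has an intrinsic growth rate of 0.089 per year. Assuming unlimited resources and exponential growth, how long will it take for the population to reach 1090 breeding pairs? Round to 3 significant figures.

29.3 years

Set N₀·e^(rt) = 1090: e^(0.089·t) = 1090/80 = 13.625.
0.089·t = ln(13.625) = 2.6119, so t = 2.6119/0.089 = 29.347.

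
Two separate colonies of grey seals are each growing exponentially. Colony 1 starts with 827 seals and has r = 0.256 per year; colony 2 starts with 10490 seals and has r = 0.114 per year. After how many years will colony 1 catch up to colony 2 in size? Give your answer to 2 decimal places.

17.89 years

Set 827·e^(0.256t) = 10490·e^(0.114t).
e^((0.256 − 0.114)t) = 10490/827 → e^(0.142·t) = 12.684.
0.142·t = ln(12.684) = 2.5404, so t = 2.5404/0.142 = 17.89.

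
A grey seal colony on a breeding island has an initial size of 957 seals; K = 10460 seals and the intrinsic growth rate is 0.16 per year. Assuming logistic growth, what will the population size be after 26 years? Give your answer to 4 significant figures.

A = (K − N₀)/N₀ = (10460 − 957)/957 = 9.93.
N(t) = K/(1 + A·e^(−rt)) = 10460/(1 + 9.93×e^(−0.16×26)).
e^(−4.16) = 0.015608; denominator = 1 + 9.93×0.015608 = 1.155.
N = 10460/1.155 = 9056.41.

9056 seals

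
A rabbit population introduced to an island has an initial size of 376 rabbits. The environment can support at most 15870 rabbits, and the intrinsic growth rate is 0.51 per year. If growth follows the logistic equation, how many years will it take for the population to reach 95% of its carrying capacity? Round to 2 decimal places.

13.06 years

A = (K − N₀)/N₀ = (15870 − 376)/376 = 41.207.
Solve 15870/(1 + 41.207·e^(−0.51t)) = 15076.5: 1 + 41.207·e^(−0.51t) = 1.0526, so e^(−0.51t) = 0.00127723.
−0.51·t = ln(0.00127723) = -6.6631, so t = 6.6631/0.51 = 13.065.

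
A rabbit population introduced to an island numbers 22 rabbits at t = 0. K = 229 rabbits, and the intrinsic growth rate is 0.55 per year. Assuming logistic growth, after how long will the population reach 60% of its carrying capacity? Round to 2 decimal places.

A = (K − N₀)/N₀ = (229 − 22)/22 = 9.4091.
Solve 229/(1 + 9.4091·e^(−0.55t)) = 137.4: 1 + 9.4091·e^(−0.55t) = 1.6667, so e^(−0.55t) = 0.0708535.
−0.55·t = ln(0.0708535) = -2.6471, so t = 2.6471/0.55 = 4.813.

4.81 years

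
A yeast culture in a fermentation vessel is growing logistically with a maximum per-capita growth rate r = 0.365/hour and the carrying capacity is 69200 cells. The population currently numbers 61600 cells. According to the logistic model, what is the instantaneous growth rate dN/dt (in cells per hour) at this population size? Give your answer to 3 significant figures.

dN/dt = rN(1 − N/K) = 0.365 × 61600 × (1 − 61600/69200).
1 − 61600/69200 = 0.10983; dN/dt = 0.365 × 61600 × 0.10983 = 2469.3.

2470 cells per hour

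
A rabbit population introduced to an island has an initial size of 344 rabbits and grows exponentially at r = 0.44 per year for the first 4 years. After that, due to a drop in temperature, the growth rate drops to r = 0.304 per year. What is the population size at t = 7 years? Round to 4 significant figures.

Phase 1: N(4) = 344·e^(0.44×4) = 344·e^1.76 = 1999.48.
Phase 2 runs for 7 − 4 = 3 years at r = 0.304.
N(7) = 1999.48·e^(0.304×3) = 1999.48·e^0.912 = 4977.29.

4977 rabbits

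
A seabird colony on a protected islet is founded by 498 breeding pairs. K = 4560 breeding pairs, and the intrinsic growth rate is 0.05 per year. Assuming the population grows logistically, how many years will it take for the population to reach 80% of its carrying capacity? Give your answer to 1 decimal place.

A = (K − N₀)/N₀ = (4560 − 498)/498 = 8.1566.
Solve 4560/(1 + 8.1566·e^(−0.05t)) = 3648: 1 + 8.1566·e^(−0.05t) = 1.25, so e^(−0.05t) = 0.0306499.
−0.05·t = ln(0.0306499) = -3.4851, so t = 3.4851/0.05 = 69.703.

69.7 years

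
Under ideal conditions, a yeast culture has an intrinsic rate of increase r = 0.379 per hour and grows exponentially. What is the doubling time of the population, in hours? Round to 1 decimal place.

1.8 hours

Doubling time t_d = ln(2)/r = 0.6931/0.379 = 1.8289.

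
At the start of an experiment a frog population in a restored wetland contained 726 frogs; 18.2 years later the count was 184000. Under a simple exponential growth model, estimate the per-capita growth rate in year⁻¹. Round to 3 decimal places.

From N(t) = N₀·e^(rt): e^(r·18.2) = 184000/726 = 253.44.
r·18.2 = ln(253.44) = 5.5351, so r = 5.5351/18.2 = 0.30413.

0.304 per year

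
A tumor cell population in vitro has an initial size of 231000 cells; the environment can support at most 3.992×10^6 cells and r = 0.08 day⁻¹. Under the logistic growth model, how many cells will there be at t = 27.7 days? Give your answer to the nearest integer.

1438354 cells

A = (K − N₀)/N₀ = (3.992×10^6 − 231000)/231000 = 16.281.
N(t) = K/(1 + A·e^(−rt)) = 3.992×10^6/(1 + 16.281×e^(−0.08×27.7)).
e^(−2.216) = 0.10904; denominator = 1 + 16.281×0.10904 = 2.7754.
N = 3.992×10^6/2.7754 = 1.438354×10^6.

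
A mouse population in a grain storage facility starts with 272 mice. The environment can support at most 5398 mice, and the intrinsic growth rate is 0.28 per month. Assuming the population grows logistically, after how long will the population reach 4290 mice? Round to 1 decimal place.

15.3 months

A = (K − N₀)/N₀ = (5398 − 272)/272 = 18.846.
Solve 5398/(1 + 18.846·e^(−0.28t)) = 4290: 1 + 18.846·e^(−0.28t) = 1.2583, so e^(−0.28t) = 0.0137048.
−0.28·t = ln(0.0137048) = -4.29, so t = 4.29/0.28 = 15.321.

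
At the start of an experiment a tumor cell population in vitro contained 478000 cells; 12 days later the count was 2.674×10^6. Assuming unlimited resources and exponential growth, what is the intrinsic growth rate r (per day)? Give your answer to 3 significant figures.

From N(t) = N₀·e^(rt): e^(r·12) = 2.674×10^6/478000 = 5.5941.
r·12 = ln(5.5941) = 1.7217, so r = 1.7217/12 = 0.14348.

0.143 per day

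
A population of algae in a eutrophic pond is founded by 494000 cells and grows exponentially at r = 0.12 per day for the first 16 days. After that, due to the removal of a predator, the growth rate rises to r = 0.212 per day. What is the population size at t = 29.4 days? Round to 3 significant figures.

57700000 cells

Phase 1: N(16) = 494000·e^(0.12×16) = 494000·e^1.92 = 3.369553×10^6.
Phase 2 runs for 29.4 − 16 = 13.4 days at r = 0.212.
N(29.4) = 3.369553×10^6·e^(0.212×13.4) = 3.369553×10^6·e^2.841 = 5.771864×10^7.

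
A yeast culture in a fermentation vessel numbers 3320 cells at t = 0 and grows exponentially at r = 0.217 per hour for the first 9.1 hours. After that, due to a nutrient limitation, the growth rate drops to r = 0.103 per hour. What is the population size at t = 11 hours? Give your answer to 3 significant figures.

Phase 1: N(9.1) = 3320·e^(0.217×9.1) = 3320·e^1.975 = 23918.8.
Phase 2 runs for 11 − 9.1 = 1.9 hours at r = 0.103.
N(11) = 23918.8·e^(0.103×1.9) = 23918.8·e^0.1957 = 29089.1.

29100 cells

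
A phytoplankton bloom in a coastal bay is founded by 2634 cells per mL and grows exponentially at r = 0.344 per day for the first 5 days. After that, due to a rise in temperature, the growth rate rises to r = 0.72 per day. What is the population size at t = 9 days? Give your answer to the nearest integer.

262042 cells per mL

Phase 1: N(5) = 2634·e^(0.344×5) = 2634·e^1.72 = 14709.6.
Phase 2 runs for 9 − 5 = 4 days at r = 0.72.
N(9) = 14709.6·e^(0.72×4) = 14709.6·e^2.88 = 262042.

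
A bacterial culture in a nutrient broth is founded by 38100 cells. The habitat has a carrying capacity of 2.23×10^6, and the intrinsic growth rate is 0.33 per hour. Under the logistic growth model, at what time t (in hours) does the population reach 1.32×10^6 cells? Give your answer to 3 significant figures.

A = (K − N₀)/N₀ = (2.23×10^6 − 38100)/38100 = 57.53.
Solve 2.23×10^6/(1 + 57.53·e^(−0.33t)) = 1.32×10^6: 1 + 57.53·e^(−0.33t) = 1.6894, so e^(−0.33t) = 0.0119832.
−0.33·t = ln(0.0119832) = -4.4243, so t = 4.4243/0.33 = 13.407.

13.4 hours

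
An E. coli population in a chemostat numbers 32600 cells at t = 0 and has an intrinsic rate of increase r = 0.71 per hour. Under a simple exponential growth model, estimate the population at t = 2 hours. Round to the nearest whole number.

134870 cells

N(t) = N₀·e^(rt) = 32600 × e^(0.71×2) = 32600 × e^1.42.
e^1.42 ≈ 4.1371, so N ≈ 32600 × 4.1371 = 134870.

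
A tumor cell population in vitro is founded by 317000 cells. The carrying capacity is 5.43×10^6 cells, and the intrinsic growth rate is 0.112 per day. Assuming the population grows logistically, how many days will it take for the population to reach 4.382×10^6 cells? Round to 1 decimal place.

A = (K − N₀)/N₀ = (5.43×10^6 − 317000)/317000 = 16.129.
Solve 5.43×10^6/(1 + 16.129·e^(−0.112t)) = 4.382×10^6: 1 + 16.129·e^(−0.112t) = 1.2392, so e^(−0.112t) = 0.0148277.
−0.112·t = ln(0.0148277) = -4.2113, so t = 4.2113/0.112 = 37.601.

37.6 days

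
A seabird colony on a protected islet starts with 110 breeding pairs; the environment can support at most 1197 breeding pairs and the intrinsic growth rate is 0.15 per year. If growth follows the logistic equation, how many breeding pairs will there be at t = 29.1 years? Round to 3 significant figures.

A = (K − N₀)/N₀ = (1197 − 110)/110 = 9.8818.
N(t) = K/(1 + A·e^(−rt)) = 1197/(1 + 9.8818×e^(−0.15×29.1)).
e^(−4.365) = 0.012715; denominator = 1 + 9.8818×0.012715 = 1.1256.
N = 1197/1.1256 = 1063.39.

1060 breeding pairs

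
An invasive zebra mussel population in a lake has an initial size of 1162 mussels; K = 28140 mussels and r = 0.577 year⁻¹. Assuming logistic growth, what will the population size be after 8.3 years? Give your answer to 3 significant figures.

A = (K − N₀)/N₀ = (28140 − 1162)/1162 = 23.217.
N(t) = K/(1 + A·e^(−rt)) = 28140/(1 + 23.217×e^(−0.577×8.3)).
e^(−4.789) = 0.0083199; denominator = 1 + 23.217×0.0083199 = 1.1932.
N = 28140/1.1932 = 23584.4.

23600 mussels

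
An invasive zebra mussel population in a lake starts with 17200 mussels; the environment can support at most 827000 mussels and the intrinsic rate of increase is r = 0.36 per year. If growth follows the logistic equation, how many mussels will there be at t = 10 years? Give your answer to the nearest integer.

361698 mussels

A = (K − N₀)/N₀ = (827000 − 17200)/17200 = 47.081.
N(t) = K/(1 + A·e^(−rt)) = 827000/(1 + 47.081×e^(−0.36×10)).
e^(−3.6) = 0.027324; denominator = 1 + 47.081×0.027324 = 2.2864.
N = 827000/2.2864 = 361698.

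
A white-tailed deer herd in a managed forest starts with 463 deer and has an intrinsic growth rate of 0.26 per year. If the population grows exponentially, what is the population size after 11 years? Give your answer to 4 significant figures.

N(t) = N₀·e^(rt) = 463 × e^(0.26×11) = 463 × e^2.86.
e^2.86 ≈ 17.462, so N ≈ 463 × 17.462 = 8084.69.

8085 deer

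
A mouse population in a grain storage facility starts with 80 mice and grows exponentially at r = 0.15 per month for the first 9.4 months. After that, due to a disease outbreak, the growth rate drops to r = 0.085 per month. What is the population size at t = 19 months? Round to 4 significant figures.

741.0 mice

Phase 1: N(9.4) = 80·e^(0.15×9.4) = 80·e^1.41 = 327.676.
Phase 2 runs for 19 − 9.4 = 9.6 months at r = 0.085.
N(19) = 327.676·e^(0.085×9.6) = 327.676·e^0.816 = 741.019.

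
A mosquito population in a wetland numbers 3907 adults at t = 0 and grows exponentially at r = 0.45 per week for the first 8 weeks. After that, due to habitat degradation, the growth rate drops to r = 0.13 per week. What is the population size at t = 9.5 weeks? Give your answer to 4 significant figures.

Phase 1: N(8) = 3907·e^(0.45×8) = 3907·e^3.6 = 142989.
Phase 2 runs for 9.5 − 8 = 1.5 weeks at r = 0.13.
N(9.5) = 142989·e^(0.13×1.5) = 142989·e^0.195 = 173776.

173800 adults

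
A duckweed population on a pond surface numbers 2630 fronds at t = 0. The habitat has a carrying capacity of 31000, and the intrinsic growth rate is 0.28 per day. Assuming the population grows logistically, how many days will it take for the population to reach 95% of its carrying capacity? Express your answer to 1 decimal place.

A = (K − N₀)/N₀ = (31000 − 2630)/2630 = 10.787.
Solve 31000/(1 + 10.787·e^(−0.28t)) = 29450: 1 + 10.787·e^(−0.28t) = 1.0526, so e^(−0.28t) = 0.00487913.
−0.28·t = ln(0.00487913) = -5.3228, so t = 5.3228/0.28 = 19.01.

19.0 days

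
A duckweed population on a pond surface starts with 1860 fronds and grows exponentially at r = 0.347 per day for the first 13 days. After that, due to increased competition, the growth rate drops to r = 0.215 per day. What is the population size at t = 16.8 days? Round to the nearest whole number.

Phase 1: N(13) = 1860·e^(0.347×13) = 1860·e^4.511 = 169284.
Phase 2 runs for 16.8 − 13 = 3.8 days at r = 0.215.
N(16.8) = 169284·e^(0.215×3.8) = 169284·e^0.817 = 383207.

383207 fronds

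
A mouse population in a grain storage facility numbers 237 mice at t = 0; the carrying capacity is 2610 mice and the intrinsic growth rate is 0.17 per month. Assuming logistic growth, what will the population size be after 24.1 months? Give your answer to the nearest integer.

2238 mice

A = (K − N₀)/N₀ = (2610 − 237)/237 = 10.013.
N(t) = K/(1 + A·e^(−rt)) = 2610/(1 + 10.013×e^(−0.17×24.1)).
e^(−4.097) = 0.016622; denominator = 1 + 10.013×0.016622 = 1.1664.
N = 2610/1.1664 = 2237.59.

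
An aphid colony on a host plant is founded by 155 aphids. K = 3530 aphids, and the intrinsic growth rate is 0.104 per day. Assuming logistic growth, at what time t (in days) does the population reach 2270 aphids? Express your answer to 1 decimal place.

35.3 days

A = (K − N₀)/N₀ = (3530 − 155)/155 = 21.774.
Solve 3530/(1 + 21.774·e^(−0.104t)) = 2270: 1 + 21.774·e^(−0.104t) = 1.5551, so e^(−0.104t) = 0.0254919.
−0.104·t = ln(0.0254919) = -3.6694, so t = 3.6694/0.104 = 35.283.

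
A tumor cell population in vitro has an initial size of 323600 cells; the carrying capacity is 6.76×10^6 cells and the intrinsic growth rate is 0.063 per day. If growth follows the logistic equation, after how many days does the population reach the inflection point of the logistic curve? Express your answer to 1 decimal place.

Logistic growth is fastest at N = K/2 = 3.38×10^6.
A = (K − N₀)/N₀ = 19.89. Set K/(1 + A·e^(−rt)) = K/2 → A·e^(−rt) = 1.
e^(−0.063t) = 1/19.89 = 0.0502766, so t = ln(19.89)/0.063 = 2.9902/0.063 = 47.464.

47.5 days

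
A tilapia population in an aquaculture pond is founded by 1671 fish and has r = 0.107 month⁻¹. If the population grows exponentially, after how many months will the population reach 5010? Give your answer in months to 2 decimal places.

Set N₀·e^(rt) = 5010: e^(0.107·t) = 5010/1671 = 2.9982.
0.107·t = ln(2.9982) = 1.098, so t = 1.098/0.107 = 10.262.

10.26 months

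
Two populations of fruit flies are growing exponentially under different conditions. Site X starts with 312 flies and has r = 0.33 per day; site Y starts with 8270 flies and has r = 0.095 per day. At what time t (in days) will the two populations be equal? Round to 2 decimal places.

Set 312·e^(0.33t) = 8270·e^(0.095t).
e^((0.33 − 0.095)t) = 8270/312 → e^(0.235·t) = 26.506.
0.235·t = ln(26.506) = 3.2774, so t = 3.2774/0.235 = 13.946.

13.95 days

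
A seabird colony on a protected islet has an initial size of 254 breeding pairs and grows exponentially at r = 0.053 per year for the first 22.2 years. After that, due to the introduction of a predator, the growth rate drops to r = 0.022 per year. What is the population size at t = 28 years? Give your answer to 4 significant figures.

935.9 breeding pairs

Phase 1: N(22.2) = 254·e^(0.053×22.2) = 254·e^1.177 = 823.805.
Phase 2 runs for 28 − 22.2 = 5.8 years at r = 0.022.
N(28) = 823.805·e^(0.022×5.8) = 823.805·e^0.1276 = 935.924.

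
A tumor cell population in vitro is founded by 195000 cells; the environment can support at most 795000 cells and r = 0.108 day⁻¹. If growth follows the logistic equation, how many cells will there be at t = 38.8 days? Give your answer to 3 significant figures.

A = (K − N₀)/N₀ = (795000 − 195000)/195000 = 3.0769.
N(t) = K/(1 + A·e^(−rt)) = 795000/(1 + 3.0769×e^(−0.108×38.8)).
e^(−4.19) = 0.01514; denominator = 1 + 3.0769×0.01514 = 1.0466.
N = 795000/1.0466 = 759613.

760000 cells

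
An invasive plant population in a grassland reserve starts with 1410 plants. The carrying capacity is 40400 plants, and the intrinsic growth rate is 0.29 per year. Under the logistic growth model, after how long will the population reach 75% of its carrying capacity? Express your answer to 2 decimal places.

A = (K − N₀)/N₀ = (40400 − 1410)/1410 = 27.652.
Solve 40400/(1 + 27.652·e^(−0.29t)) = 30300: 1 + 27.652·e^(−0.29t) = 1.3333, so e^(−0.29t) = 0.0120544.
−0.29·t = ln(0.0120544) = -4.4183, so t = 4.4183/0.29 = 15.236.

15.24 years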